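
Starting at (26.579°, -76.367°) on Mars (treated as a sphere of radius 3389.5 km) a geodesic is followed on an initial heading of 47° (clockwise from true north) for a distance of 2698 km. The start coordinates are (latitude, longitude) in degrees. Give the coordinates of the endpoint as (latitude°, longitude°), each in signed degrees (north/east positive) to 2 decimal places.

Angular distance δ = d/R = 2698/3389.5 = 0.79599 rad; initial bearing θ = 0.8203 rad.
sin φ₂ = sin φ₁ cos δ + cos φ₁ sin δ cos θ = (0.4474)(0.6996) + (0.8943)(0.7146)(0.6820) = 0.7488, so φ₂ = 48.49°.
Δλ = atan2(sin θ sin δ cos φ₁, cos δ − sin φ₁ sin φ₂) = atan2(0.4674, 0.3645) = 52.047°.
λ₂ = -76.367° + 52.047° = -24.32°.

48.49°, -24.32°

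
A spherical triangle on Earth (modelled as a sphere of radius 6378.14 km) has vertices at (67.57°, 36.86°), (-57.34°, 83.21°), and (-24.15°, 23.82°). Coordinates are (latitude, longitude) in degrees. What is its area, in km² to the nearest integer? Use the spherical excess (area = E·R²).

Side lengths (central angles): a = 0.9333, b = 1.6098, c = 2.2602 rad; semiperimeter s = 2.4017.
By l'Huilier's theorem, tan(E/4) = √[tan(s/2) tan((s−a)/2) tan((s−b)/2) tan((s−c)/2)], giving spherical excess E = 1.0269 rad.
Area = E·R² = 1.0269 × (6378.14)² ≈ 41773776 km².

41773776 km²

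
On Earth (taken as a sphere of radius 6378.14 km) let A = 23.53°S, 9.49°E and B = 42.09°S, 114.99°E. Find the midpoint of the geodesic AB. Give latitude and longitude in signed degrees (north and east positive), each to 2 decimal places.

-46.53°, 54.35°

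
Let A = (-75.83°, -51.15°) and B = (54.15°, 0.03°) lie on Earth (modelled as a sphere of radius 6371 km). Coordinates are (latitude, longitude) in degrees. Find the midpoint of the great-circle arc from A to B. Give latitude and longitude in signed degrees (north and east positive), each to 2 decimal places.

Central angle δ = 2.3406 rad. Interpolating on the sphere with fraction f = 0.5:
P = [sin((1−f)δ)·A + sin(fδ)·B] / sin δ = 1.2825·A + 1.2825·B in Cartesian coordinates,
giving P = (0.9481, -0.2441, -0.2039), i.e. latitude -11.77°, longitude -14.44°.

-11.77°, -14.44°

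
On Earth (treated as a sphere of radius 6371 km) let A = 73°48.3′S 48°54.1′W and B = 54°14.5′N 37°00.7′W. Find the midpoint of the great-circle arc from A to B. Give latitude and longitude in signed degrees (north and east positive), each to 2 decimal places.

The central angle between A and B is δ = 2.2393 rad.
With f = 0.5, the slerp weights are sin((1−f)δ)/sin δ = 1.1468 and sin(fδ)/sin δ = 1.1468.
Weighted sum of the unit vectors: (1.1468)·(0.1833,-0.2102,-0.9603) + (1.1468)·(0.4666,-0.3518,0.8115) = (0.7454, -0.6444, -0.1707).
Converting back: φ = atan2(z, √(x²+y²)) = -9.83°, λ = atan2(y, x) = -40.85°.

-9.83°, -40.85°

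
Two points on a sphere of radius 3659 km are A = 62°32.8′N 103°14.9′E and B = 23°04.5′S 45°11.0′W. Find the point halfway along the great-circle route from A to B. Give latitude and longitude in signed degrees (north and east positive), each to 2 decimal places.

40.51°, -20.58°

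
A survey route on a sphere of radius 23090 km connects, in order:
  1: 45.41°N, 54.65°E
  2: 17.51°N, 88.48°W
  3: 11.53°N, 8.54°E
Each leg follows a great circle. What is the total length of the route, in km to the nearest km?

81342 km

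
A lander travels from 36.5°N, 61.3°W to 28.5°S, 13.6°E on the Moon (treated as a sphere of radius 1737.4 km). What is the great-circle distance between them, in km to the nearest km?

2903 km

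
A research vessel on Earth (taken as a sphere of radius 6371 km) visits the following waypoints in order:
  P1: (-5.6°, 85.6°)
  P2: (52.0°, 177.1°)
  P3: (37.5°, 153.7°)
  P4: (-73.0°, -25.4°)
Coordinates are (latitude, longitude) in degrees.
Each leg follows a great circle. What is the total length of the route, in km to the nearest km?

Leg P1→P2: central angle 1.6639 rad, distance 10600.5 km.
Leg P2→P3: central angle 0.3819 rad, distance 2432.8 km.
Leg P3→P4: central angle 2.5220 rad, distance 16067.4 km.
Total: 10600.5 + 2432.8 + 16067.4 ≈ 29101 km.

29101 km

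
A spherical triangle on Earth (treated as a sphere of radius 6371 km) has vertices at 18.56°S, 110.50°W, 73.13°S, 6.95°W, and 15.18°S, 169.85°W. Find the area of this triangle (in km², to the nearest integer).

Side lengths (central angles): a = 1.5879, b = 0.9887, c = 1.3283 rad; semiperimeter s = 1.9525.
By l'Huilier's theorem, tan(E/4) = √[tan(s/2) tan((s−a)/2) tan((s−b)/2) tan((s−c)/2)], giving spherical excess E = 0.8450 rad.
Area = E·R² = 0.8450 × (6371)² ≈ 34299822 km².

34299822 km²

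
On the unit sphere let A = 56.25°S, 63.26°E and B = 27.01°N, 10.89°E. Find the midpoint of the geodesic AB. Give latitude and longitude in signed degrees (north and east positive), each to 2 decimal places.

The central angle between A and B is δ = 1.6463 rad.
With f = 0.5, the slerp weights are sin((1−f)δ)/sin δ = 0.7354 and sin(fδ)/sin δ = 0.7354.
Weighted sum of the unit vectors: (0.7354)·(0.2500,0.4962,-0.8315) + (0.7354)·(0.8749,0.1683,0.4541) = (0.8272, 0.4886, -0.2775).
Converting back: φ = atan2(z, √(x²+y²)) = -16.11°, λ = atan2(y, x) = 30.57°.

-16.11°, 30.57°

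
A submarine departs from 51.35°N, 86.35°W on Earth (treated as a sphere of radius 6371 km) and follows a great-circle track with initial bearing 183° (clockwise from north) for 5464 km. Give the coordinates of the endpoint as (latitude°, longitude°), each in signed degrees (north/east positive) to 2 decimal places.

2.25°, -88.62°

Angular distance δ = d/R = 5464/6371 = 0.85764 rad; initial bearing θ = 3.1940 rad.
sin φ₂ = sin φ₁ cos δ + cos φ₁ sin δ cos θ = (0.7810)(0.6542) + (0.6246)(0.7563)(-0.9986) = 0.0392, so φ₂ = 2.25°.
Δλ = atan2(sin θ sin δ cos φ₁, cos δ − sin φ₁ sin φ₂) = atan2(-0.0247, 0.6236) = -2.270°.
λ₂ = -86.350° − 2.270° = -88.62°.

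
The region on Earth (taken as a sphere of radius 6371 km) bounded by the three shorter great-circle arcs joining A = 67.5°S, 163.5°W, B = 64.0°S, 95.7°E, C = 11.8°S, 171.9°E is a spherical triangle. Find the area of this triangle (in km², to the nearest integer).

15082850 km²

Side lengths (central angles): a = 1.2806, b = 1.0128, c = 0.6453 rad; semiperimeter s = 1.4693.
By l'Huilier's theorem, tan(E/4) = √[tan(s/2) tan((s−a)/2) tan((s−b)/2) tan((s−c)/2)], giving spherical excess E = 0.3716 rad.
Area = E·R² = 0.3716 × (6371)² ≈ 15082850 km².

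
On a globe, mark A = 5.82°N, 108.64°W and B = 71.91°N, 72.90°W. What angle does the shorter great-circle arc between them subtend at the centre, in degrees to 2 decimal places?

In radians: φ₁ = 0.1016, φ₂ = 1.2551, Δλ = 35.740° = 0.6238 rad.
cos c = sin φ₁ sin φ₂ + cos φ₁ cos φ₂ cos Δλ = (0.1014)(0.9506) + (0.9948)(0.3105)(0.8117) = 0.34713,
so c = arccos(0.34713) = 1.21629 rad.
So the angular separation is 69.69°.

69.69°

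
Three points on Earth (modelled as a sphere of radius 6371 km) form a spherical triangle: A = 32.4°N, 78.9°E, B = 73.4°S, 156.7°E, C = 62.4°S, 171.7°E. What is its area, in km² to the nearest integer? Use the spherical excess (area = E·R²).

14467216 km²

Side lengths (central angles): a = 0.2143, b = 2.0874, c = 2.0516 rad; semiperimeter s = 2.1767.
By l'Huilier's theorem, tan(E/4) = √[tan(s/2) tan((s−a)/2) tan((s−b)/2) tan((s−c)/2)], giving spherical excess E = 0.3564 rad.
Area = E·R² = 0.3564 × (6371)² ≈ 14467216 km².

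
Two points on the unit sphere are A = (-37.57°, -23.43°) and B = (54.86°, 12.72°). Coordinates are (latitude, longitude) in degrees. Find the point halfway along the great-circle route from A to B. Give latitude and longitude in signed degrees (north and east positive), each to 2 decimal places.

Central angle δ = 1.7014 rad. Interpolating on the sphere with fraction f = 0.5:
P = [sin((1−f)δ)·A + sin(fδ)·B] / sin δ = 0.7582·A + 0.7582·B in Cartesian coordinates,
giving P = (0.9771, -0.1429, 0.1577), i.e. latitude 9.07°, longitude -8.32°.

9.07°, -8.32°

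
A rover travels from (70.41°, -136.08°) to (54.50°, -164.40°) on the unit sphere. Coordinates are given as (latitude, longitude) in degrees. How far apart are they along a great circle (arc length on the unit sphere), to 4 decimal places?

0.3529

In radians: φ₁ = 1.2289, φ₂ = 0.9512, Δλ = -28.320° = -0.4943 rad.
cos c = sin φ₁ sin φ₂ + cos φ₁ cos φ₂ cos Δλ = (0.9421)(0.8141) + (0.3353)(0.5807)(0.8803) = 0.93839,
so c = arccos(0.93839) = 0.35285 rad.
On the unit sphere the arc length equals the central angle: 0.3529.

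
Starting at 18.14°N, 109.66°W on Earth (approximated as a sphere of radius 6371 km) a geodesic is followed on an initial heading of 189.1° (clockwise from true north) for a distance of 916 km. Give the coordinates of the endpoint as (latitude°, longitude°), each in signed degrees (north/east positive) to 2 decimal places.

10.00°, -110.98°

Angular distance δ = d/R = 916/6371 = 0.14378 rad; initial bearing θ = 3.3004 rad.
sin φ₂ = sin φ₁ cos δ + cos φ₁ sin δ cos θ = (0.3113)(0.9897) + (0.9503)(0.1433)(-0.9874) = 0.1737, so φ₂ = 10.00°.
Δλ = atan2(sin θ sin δ cos φ₁, cos δ − sin φ₁ sin φ₂) = atan2(-0.0215, 0.9356) = -1.319°.
λ₂ = -109.660° − 1.319° = -110.98°.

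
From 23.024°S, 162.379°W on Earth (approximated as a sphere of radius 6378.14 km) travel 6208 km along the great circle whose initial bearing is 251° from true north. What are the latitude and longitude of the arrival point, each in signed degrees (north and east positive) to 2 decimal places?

-27.89°, 135.44°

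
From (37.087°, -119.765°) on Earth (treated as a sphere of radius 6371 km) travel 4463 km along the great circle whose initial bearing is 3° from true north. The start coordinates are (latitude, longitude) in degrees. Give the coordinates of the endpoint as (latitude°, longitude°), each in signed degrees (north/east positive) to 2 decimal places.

77.04°, -111.11°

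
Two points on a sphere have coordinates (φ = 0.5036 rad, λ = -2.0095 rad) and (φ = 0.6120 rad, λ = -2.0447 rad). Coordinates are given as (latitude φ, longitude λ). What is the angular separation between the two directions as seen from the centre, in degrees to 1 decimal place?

6.4°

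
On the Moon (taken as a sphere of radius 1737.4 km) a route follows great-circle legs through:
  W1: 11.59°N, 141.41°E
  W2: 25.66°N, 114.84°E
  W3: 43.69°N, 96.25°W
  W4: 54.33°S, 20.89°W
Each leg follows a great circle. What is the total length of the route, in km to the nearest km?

7605 km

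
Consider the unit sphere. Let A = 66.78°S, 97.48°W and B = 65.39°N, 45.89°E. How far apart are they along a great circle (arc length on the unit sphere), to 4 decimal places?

Let φ₁ = -1.1655 rad, φ₂ = 1.1413 rad, and Δλ = 2.5023 rad.
cos c = sin φ₁ sin φ₂ + cos φ₁ cos φ₂ cos Δλ = (-0.9190)(0.9092) + (0.3943)(0.4164)(-0.8025) = -0.96728,
so c = arccos(-0.96728) = 2.88508 rad.
On the unit sphere the arc length equals the central angle: 2.8851.

2.8851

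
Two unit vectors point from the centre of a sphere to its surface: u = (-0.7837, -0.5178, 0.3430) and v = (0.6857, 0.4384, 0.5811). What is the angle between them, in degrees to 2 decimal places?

124.41°

u·v = -0.5651; |u| = 1.0000, |v| = 1.0000.
cos θ = (u·v)/(|u||v|) = -0.5651, so θ = 124.41°.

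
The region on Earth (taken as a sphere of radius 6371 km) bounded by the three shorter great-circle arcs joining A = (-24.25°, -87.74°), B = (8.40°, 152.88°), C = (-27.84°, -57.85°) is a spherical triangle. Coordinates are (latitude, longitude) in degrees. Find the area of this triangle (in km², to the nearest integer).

Side lengths (central angles): a = 2.5325, b = 0.4717, c = 2.0973 rad; semiperimeter s = 2.5507.
By l'Huilier's theorem, tan(E/4) = √[tan(s/2) tan((s−a)/2) tan((s−b)/2) tan((s−c)/2)], giving spherical excess E = 0.4324 rad.
Area = E·R² = 0.4324 × (6371)² ≈ 17549516 km².

17549516 km²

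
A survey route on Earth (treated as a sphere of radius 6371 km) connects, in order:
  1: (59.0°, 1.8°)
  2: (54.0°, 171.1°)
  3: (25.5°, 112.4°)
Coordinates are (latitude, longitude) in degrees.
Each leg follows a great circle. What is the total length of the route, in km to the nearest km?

13129 km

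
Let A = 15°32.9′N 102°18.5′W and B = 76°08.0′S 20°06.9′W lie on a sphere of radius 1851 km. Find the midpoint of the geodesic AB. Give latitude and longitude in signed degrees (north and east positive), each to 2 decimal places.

Central angle δ = 1.8017 rad. Interpolating on the sphere with fraction f = 0.5:
P = [sin((1−f)δ)·A + sin(fδ)·B] / sin δ = 0.8052·A + 0.8052·B in Cartesian coordinates,
giving P = (0.0158, -0.8243, -0.5659), i.e. latitude -34.47°, longitude -88.90°.

-34.47°, -88.90°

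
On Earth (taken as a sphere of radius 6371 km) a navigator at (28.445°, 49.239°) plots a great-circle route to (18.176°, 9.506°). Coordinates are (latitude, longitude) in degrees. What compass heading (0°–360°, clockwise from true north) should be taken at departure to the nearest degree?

263°

With φ₁ = 0.4965, φ₂ = 0.3172, Δλ = -0.6935 rad, the forward-azimuth formula gives
θ = atan2( sin Δλ cos φ₂ , cos φ₁ sin φ₂ − sin φ₁ cos φ₂ cos Δλ ) = atan2(-0.6073, -0.0737) = -96.92°.
Adding 360° brings this into [0°, 360°): 263°.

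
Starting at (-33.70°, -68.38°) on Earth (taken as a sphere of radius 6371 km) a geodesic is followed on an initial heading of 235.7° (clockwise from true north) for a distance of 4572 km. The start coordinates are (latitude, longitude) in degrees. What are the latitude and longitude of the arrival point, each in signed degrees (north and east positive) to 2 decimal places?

-46.58°, -120.59°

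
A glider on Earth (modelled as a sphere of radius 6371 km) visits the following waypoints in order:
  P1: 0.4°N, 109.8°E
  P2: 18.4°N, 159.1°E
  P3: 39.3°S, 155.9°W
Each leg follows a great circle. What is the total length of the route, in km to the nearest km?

13676 km

Leg P1→P2: central angle 0.9008 rad, distance 5739.3 km.
Leg P2→P3: central angle 1.2458 rad, distance 7937.1 km.
Total: 5739.3 + 7937.1 ≈ 13676 km.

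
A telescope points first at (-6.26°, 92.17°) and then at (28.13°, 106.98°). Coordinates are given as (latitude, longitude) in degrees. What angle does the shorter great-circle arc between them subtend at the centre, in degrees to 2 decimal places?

37.24°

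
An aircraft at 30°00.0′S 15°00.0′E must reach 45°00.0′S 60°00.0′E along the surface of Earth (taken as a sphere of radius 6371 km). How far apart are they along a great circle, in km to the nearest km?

4240 km

With latitudes φ₁ = -30.000°, φ₂ = -45.000° and longitude difference Δλ = 45.000°:
Haversine: a = sin²(Δφ/2) + cos φ₁ cos φ₂ sin²(Δλ/2) = 0.0170 + (0.8660)(0.7071)(0.1464) = 0.10672.
Central angle c = 2·arcsin(√a) = 0.66557 rad.
Distance = R·c = 6371 × 0.6656 ≈ 4240 km.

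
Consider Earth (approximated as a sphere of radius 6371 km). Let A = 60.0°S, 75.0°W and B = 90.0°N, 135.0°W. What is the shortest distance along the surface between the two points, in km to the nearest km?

16679 km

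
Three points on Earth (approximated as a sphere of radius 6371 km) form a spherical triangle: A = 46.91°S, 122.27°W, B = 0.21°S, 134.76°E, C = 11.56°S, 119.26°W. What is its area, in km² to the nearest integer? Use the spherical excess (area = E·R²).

30700965 km²

Side lengths (central angles): a = 1.8431, b = 0.6186, c = 1.7220 rad; semiperimeter s = 2.0919.
By l'Huilier's theorem, tan(E/4) = √[tan(s/2) tan((s−a)/2) tan((s−b)/2) tan((s−c)/2)], giving spherical excess E = 0.7564 rad.
Area = E·R² = 0.7564 × (6371)² ≈ 30700965 km².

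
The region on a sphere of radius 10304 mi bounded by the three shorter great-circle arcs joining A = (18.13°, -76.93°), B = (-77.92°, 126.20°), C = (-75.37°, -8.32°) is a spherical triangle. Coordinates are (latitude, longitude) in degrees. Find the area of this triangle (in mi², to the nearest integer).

Side lengths (central angles): a = 0.4297, b = 1.7860, c = 2.0797 rad; semiperimeter s = 2.1477.
By l'Huilier's theorem, tan(E/4) = √[tan(s/2) tan((s−a)/2) tan((s−b)/2) tan((s−c)/2)], giving spherical excess E = 0.4592 rad.
Area = E·R² = 0.4592 × (10304)² ≈ 48754084 mi².

48754084 mi²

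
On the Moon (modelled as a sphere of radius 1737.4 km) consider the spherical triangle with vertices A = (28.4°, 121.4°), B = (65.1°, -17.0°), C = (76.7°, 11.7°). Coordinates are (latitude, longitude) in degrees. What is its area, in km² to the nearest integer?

Side lengths (central angles): a = 0.2550, b = 1.1651, c = 1.4157 rad; semiperimeter s = 1.4179.
By l'Huilier's theorem, tan(E/4) = √[tan(s/2) tan((s−a)/2) tan((s−b)/2) tan((s−c)/2)], giving spherical excess E = 0.0353 rad.
Area = E·R² = 0.0353 × (1737.4)² ≈ 106414 km².

106414 km²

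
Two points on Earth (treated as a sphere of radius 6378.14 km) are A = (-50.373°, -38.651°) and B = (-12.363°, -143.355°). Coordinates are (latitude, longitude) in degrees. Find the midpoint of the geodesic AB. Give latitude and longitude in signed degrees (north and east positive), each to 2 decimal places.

-43.92°, -106.23°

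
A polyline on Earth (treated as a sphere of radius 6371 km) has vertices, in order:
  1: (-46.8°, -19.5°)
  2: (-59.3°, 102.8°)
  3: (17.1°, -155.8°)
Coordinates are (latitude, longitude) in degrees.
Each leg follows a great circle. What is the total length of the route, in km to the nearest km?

19385 km

Leg 1→2: central angle 1.1151 rad, distance 7104.5 km.
Leg 2→3: central angle 1.9276 rad, distance 12280.8 km.
Total: 7104.5 + 12280.8 ≈ 19385 km.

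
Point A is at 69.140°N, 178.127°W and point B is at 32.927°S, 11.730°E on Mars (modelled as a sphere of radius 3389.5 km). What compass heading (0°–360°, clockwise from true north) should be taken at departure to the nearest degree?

346°

Δλ = -170.143° = -2.9696 rad.
y = sin Δλ · cos φ₂ = (-0.1712)(0.8394) = -0.1437
x = cos φ₁ sin φ₂ − sin φ₁ cos φ₂ cos Δλ = (0.3561)(-0.5436) − (0.9345)(0.8394)(-0.9852) = 0.5792
θ = atan2(y, x) = -13.93°; adding 360° gives 346°.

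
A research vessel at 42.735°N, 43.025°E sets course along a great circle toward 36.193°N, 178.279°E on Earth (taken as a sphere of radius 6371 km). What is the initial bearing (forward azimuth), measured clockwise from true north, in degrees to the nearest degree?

Δλ = 135.254° = 2.3606 rad.
y = sin Δλ · cos φ₂ = (0.7040)(0.8070) = 0.5681
x = cos φ₁ sin φ₂ − sin φ₁ cos φ₂ cos Δλ = (0.7345)(0.5905) − (0.6786)(0.8070)(-0.7102) = 0.8227
θ = atan2(y, x) = 34.63°, so the bearing is 35°.

35°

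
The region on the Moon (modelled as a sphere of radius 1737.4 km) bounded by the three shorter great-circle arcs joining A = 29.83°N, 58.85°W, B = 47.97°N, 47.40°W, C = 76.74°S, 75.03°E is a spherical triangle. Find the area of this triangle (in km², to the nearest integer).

Side lengths (central angles): a = 2.5071, b = 2.2422, c = 0.3518 rad; semiperimeter s = 2.5505.
By l'Huilier's theorem, tan(E/4) = √[tan(s/2) tan((s−a)/2) tan((s−b)/2) tan((s−c)/2)], giving spherical excess E = 0.5861 rad.
Area = E·R² = 0.5861 × (1737.4)² ≈ 1769206 km².

1769206 km²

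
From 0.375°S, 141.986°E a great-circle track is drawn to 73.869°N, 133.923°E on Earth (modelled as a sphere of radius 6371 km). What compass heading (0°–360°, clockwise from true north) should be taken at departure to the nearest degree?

358°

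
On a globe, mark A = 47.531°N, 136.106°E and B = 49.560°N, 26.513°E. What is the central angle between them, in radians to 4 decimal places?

1.1434 rad

Let φ₁ = 0.8296 rad, φ₂ = 0.8650 rad, and Δλ = -1.9128 rad.
Haversine: a = sin²(Δφ/2) + cos φ₁ cos φ₂ sin²(Δλ/2) = 0.0003 + (0.6752)(0.6487)(0.6677) = 0.29273.
Central angle c = 2·arcsin(√a) = 1.14335 rad.
So the angular separation is 1.1434 rad.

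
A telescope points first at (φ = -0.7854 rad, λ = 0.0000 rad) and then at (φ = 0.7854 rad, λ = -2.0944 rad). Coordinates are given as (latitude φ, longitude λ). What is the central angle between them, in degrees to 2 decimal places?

138.59°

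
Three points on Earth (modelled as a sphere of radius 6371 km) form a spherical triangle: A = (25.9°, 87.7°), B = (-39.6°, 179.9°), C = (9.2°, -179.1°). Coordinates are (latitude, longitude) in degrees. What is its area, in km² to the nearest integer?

37391049 km²

Side lengths (central angles): a = 0.8519, b = 1.5505, c = 1.8808 rad; semiperimeter s = 2.1416.
By l'Huilier's theorem, tan(E/4) = √[tan(s/2) tan((s−a)/2) tan((s−b)/2) tan((s−c)/2)], giving spherical excess E = 0.9212 rad.
Area = E·R² = 0.9212 × (6371)² ≈ 37391049 km².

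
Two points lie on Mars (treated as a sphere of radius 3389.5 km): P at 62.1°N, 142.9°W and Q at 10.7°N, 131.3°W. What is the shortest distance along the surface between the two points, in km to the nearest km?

3081 km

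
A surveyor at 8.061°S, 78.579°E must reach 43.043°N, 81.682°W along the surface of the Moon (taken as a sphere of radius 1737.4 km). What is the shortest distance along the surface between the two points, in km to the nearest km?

4275 km

In radians: φ₁ = -0.1407, φ₂ = 0.7512, Δλ = -160.261° = -2.7971 rad.
cos c = sin φ₁ sin φ₂ + cos φ₁ cos φ₂ cos Δλ = (-0.1402)(0.6825) + (0.9901)(0.7308)(-0.9412) = -0.77681,
so c = arccos(-0.77681) = 2.46039 rad.
Distance = R·c = 1737.4 × 2.4604 ≈ 4275 km.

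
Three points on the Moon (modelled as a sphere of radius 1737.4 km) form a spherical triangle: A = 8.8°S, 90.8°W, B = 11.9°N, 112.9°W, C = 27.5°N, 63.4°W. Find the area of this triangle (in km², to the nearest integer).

Side lengths (central angles): a = 0.8514, b = 0.7847, c = 0.5268 rad; semiperimeter s = 1.0815.
By l'Huilier's theorem, tan(E/4) = √[tan(s/2) tan((s−a)/2) tan((s−b)/2) tan((s−c)/2)], giving spherical excess E = 0.2171 rad.
Area = E·R² = 0.2171 × (1737.4)² ≈ 655405 km².

655405 km²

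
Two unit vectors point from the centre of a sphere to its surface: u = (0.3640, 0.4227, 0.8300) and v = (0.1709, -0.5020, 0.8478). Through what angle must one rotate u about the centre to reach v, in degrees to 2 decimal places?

56.38°

u·v = 0.5537; |u| = 1.0000, |v| = 1.0000.
cos θ = (u·v)/(|u||v|) = 0.5537, so θ = 56.38°.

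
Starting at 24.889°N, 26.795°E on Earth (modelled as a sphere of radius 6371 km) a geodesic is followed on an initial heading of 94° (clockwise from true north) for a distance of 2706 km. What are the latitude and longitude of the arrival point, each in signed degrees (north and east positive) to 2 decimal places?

20.94°, 52.91°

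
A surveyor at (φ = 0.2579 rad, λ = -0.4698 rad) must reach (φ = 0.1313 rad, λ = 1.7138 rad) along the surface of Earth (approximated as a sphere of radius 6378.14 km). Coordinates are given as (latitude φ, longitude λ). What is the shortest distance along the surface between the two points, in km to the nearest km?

With latitudes φ₁ = 14.777°, φ₂ = 7.523° and longitude difference Δλ = 125.111°:
cos c = sin φ₁ sin φ₂ + cos φ₁ cos φ₂ cos Δλ = (0.2551)(0.1309) + (0.9669)(0.9914)(-0.5752) = -0.51796,
so c = arccos(-0.51796) = 2.11526 rad.
Distance = R·c = 6378.14 × 2.1153 ≈ 13491 km.

13491 km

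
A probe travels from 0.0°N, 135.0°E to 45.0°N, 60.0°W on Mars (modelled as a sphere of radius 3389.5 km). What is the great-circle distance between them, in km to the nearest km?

7873 km

Let φ₁ = 0.0000 rad, φ₂ = 0.7854 rad, and Δλ = 2.8798 rad.
cos c = sin φ₁ sin φ₂ + cos φ₁ cos φ₂ cos Δλ = (0.0000)(0.7071) + (1.0000)(0.7071)(-0.9659) = -0.68301,
so c = arccos(-0.68301) = 2.32268 rad.
Distance = R·c = 3389.5 × 2.3227 ≈ 7873 km.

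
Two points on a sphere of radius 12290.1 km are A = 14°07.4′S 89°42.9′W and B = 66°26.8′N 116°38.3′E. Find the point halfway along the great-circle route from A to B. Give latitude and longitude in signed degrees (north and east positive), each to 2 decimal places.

46.56°, -105.89°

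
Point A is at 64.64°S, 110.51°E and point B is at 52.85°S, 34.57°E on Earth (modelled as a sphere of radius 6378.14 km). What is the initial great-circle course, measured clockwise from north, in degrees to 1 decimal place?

Δλ = -75.940° = -1.3254 rad.
y = sin Δλ · cos φ₂ = (-0.9700)(0.6039) = -0.5858
x = cos φ₁ sin φ₂ − sin φ₁ cos φ₂ cos Δλ = (0.4283)(-0.7971) − (-0.9036)(0.6039)(0.2429) = -0.2088
θ = atan2(y, x) = -109.62°; adding 360° gives 250.4°.

250.4°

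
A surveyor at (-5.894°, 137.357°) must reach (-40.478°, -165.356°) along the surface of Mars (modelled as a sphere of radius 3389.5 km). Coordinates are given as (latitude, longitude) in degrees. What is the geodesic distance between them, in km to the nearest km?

In radians: φ₁ = -0.1029, φ₂ = -0.7065, Δλ = 57.287° = 0.9998 rad.
cos c = sin φ₁ sin φ₂ + cos φ₁ cos φ₂ cos Δλ = (-0.1027)(-0.6492) + (0.9947)(0.7607)(0.5404) = 0.47557,
so c = arccos(0.47557) = 1.07519 rad.
Distance = R·c = 3389.5 × 1.0752 ≈ 3644 km.

3644 km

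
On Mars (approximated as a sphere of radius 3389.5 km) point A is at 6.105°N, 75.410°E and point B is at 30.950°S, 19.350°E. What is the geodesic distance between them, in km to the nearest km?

3850 km

With latitudes φ₁ = 6.105°, φ₂ = -30.950° and longitude difference Δλ = -56.060°:
Haversine: a = sin²(Δφ/2) + cos φ₁ cos φ₂ sin²(Δλ/2) = 0.1010 + (0.9943)(0.8576)(0.2208) = 0.28929.
Central angle c = 2·arcsin(√a) = 1.13579 rad.
Distance = R·c = 3389.5 × 1.1358 ≈ 3850 km.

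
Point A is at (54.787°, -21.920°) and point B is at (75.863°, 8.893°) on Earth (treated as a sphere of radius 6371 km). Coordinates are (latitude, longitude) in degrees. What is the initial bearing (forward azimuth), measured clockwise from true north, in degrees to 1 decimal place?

With φ₁ = 0.9562, φ₂ = 1.3241, Δλ = 0.5378 rad, the forward-azimuth formula gives
θ = atan2( sin Δλ cos φ₂ , cos φ₁ sin φ₂ − sin φ₁ cos φ₂ cos Δλ ) = atan2(0.1251, 0.3878) = 17.88°.
So the initial bearing is 17.9°.

17.9°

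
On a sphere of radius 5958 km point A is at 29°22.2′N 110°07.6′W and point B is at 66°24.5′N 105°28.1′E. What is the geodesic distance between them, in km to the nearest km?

8366 km

In radians: φ₁ = 0.5126, φ₂ = 1.1590, Δλ = -144.405° = -2.5203 rad.
cos c = sin φ₁ sin φ₂ + cos φ₁ cos φ₂ cos Δλ = (0.4904)(0.9164) + (0.8715)(0.4002)(-0.8132) = 0.16585,
so c = arccos(0.16585) = 1.40418 rad.
Distance = R·c = 5958 × 1.4042 ≈ 8366 km.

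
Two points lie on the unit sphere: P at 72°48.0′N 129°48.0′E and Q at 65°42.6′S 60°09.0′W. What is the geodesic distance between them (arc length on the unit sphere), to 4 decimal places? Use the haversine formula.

With latitudes φ₁ = 72.800°, φ₂ = -65.710° and longitude difference Δλ = 170.050°:
Haversine: a = sin²(Δφ/2) + cos φ₁ cos φ₂ sin²(Δλ/2) = 0.8745 + (0.2957)(0.4114)(0.9925) = 0.99526.
Central angle c = 2·arcsin(√a) = 3.00382 rad.
On the unit sphere the arc length equals the central angle: 3.0038.

3.0038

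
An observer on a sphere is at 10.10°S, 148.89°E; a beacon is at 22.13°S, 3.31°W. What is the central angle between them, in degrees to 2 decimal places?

137.79°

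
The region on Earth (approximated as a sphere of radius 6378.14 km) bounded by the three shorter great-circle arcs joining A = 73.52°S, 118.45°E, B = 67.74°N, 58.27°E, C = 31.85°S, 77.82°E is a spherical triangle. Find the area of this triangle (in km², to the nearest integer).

Side lengths (central angles): a = 1.7570, b = 0.8108, c = 2.5571 rad; semiperimeter s = 2.5625.
By l'Huilier's theorem, tan(E/4) = √[tan(s/2) tan((s−a)/2) tan((s−b)/2) tan((s−c)/2)], giving spherical excess E = 0.2706 rad.
Area = E·R² = 0.2706 × (6378.14)² ≈ 11007294 km².

11007294 km²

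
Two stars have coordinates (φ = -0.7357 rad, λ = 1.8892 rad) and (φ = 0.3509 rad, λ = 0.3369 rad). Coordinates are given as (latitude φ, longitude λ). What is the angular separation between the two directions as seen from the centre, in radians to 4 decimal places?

Let φ₁ = -0.7357 rad, φ₂ = 0.3509 rad, and Δλ = -1.5523 rad.
Haversine: a = sin²(Δφ/2) + cos φ₁ cos φ₂ sin²(Δλ/2) = 0.2673 + (0.7414)(0.9391)(0.4908) = 0.60891.
Central angle c = 2·arcsin(√a) = 1.79037 rad.
So the angular separation is 1.7904 rad.

1.7904 rad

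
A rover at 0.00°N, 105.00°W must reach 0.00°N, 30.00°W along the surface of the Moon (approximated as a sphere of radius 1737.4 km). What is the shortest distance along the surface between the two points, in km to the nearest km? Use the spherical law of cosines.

2274 km

With latitudes φ₁ = 0.000°, φ₂ = 0.000° and longitude difference Δλ = 75.000°:
cos c = sin φ₁ sin φ₂ + cos φ₁ cos φ₂ cos Δλ = (0.0000)(0.0000) + (1.0000)(1.0000)(0.2588) = 0.25882,
so c = arccos(0.25882) = 1.30900 rad.
Distance = R·c = 1737.4 × 1.3090 ≈ 2274 km.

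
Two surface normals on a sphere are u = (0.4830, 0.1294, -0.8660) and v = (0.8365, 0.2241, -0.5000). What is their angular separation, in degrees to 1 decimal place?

u·v = 0.8660; |u| = 1.0000, |v| = 1.0000.
cos θ = (u·v)/(|u||v|) = 0.8661, so θ = 30.0°.

30.0°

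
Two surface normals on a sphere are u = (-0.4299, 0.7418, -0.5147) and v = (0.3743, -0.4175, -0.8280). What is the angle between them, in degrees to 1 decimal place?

92.5°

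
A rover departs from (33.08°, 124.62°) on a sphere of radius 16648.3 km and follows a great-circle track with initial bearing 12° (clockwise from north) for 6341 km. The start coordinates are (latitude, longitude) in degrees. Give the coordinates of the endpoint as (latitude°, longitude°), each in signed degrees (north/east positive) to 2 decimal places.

54.23°, 132.22°

Angular distance δ = d/R = 6341/16648.3 = 0.38088 rad; initial bearing θ = 0.2094 rad.
sin φ₂ = sin φ₁ cos δ + cos φ₁ sin δ cos θ = (0.5458)(0.9283) + (0.8379)(0.3717)(0.9781) = 0.8114, so φ₂ = 54.23°.
Δλ = atan2(sin θ sin δ cos φ₁, cos δ − sin φ₁ sin φ₂) = atan2(0.0648, 0.4855) = 7.598°.
λ₂ = 124.620° + 7.598° = 132.22°.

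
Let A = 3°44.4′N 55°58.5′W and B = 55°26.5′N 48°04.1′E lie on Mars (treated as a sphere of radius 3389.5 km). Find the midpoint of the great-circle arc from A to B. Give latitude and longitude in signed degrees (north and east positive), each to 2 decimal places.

41.03°, -23.37°

Central angle δ = 1.6545 rad. Interpolating on the sphere with fraction f = 0.5:
P = [sin((1−f)δ)·A + sin(fδ)·B] / sin δ = 0.7387·A + 0.7387·B in Cartesian coordinates,
giving P = (0.6924, -0.2992, 0.6565), i.e. latitude 41.03°, longitude -23.37°.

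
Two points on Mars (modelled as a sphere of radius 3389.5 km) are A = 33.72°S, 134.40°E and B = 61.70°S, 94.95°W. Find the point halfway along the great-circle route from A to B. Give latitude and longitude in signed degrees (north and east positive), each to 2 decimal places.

Central angle δ = 1.3368 rad. Interpolating on the sphere with fraction f = 0.5:
P = [sin((1−f)δ)·A + sin(fδ)·B] / sin δ = 0.6371·A + 0.6371·B in Cartesian coordinates,
giving P = (-0.3968, 0.0777, -0.9146), i.e. latitude -66.15°, longitude 168.92°.

-66.15°, 168.92°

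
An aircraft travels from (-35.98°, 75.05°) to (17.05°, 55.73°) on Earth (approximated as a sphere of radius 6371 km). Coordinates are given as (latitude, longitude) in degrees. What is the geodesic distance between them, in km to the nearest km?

Let φ₁ = -0.6280 rad, φ₂ = 0.2976 rad, and Δλ = -0.3372 rad.
cos c = sin φ₁ sin φ₂ + cos φ₁ cos φ₂ cos Δλ = (-0.5875)(0.2932) + (0.8092)(0.9560)(0.9437) = 0.55783,
so c = arccos(0.55783) = 0.97903 rad.
Distance = R·c = 6371 × 0.9790 ≈ 6237 km.

6237 km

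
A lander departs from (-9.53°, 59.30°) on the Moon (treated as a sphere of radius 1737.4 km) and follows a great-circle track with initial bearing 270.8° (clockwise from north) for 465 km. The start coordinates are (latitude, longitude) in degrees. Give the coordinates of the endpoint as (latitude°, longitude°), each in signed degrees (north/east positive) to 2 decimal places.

-8.98°, 43.77°

Angular distance δ = d/R = 465/1737.4 = 0.26764 rad; initial bearing θ = 4.7264 rad.
sin φ₂ = sin φ₁ cos δ + cos φ₁ sin δ cos θ = (-0.1656)(0.9644) + (0.9862)(0.2645)(0.0140) = -0.1560, so φ₂ = -8.98°.
Δλ = atan2(sin θ sin δ cos φ₁, cos δ − sin φ₁ sin φ₂) = atan2(-0.2608, 0.9386) = -15.528°.
λ₂ = 59.300° − 15.528° = 43.77°.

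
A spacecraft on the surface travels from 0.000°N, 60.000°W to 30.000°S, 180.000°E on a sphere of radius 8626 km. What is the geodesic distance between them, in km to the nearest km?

Let φ₁ = 0.0000 rad, φ₂ = -0.5236 rad, and Δλ = -2.0944 rad.
cos c = sin φ₁ sin φ₂ + cos φ₁ cos φ₂ cos Δλ = (0.0000)(-0.5000) + (1.0000)(0.8660)(-0.5000) = -0.43301,
so c = arccos(-0.43301) = 2.01863 rad.
Distance = R·c = 8626 × 2.0186 ≈ 17413 km.

17413 km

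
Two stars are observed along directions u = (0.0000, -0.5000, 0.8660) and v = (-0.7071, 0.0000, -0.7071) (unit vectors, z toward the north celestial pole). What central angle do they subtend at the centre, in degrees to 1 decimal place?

u·v = -0.6123; |u| = 1.0000, |v| = 1.0000.
cos θ = (u·v)/(|u||v|) = -0.6124, so θ = 127.8°.

127.8°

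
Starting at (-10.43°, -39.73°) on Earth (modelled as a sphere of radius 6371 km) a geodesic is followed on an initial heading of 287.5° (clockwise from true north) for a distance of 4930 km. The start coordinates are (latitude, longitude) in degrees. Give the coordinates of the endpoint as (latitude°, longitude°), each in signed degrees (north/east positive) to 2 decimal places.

4.43°, -81.68°

Angular distance δ = d/R = 4930/6371 = 0.77382 rad; initial bearing θ = 5.0178 rad.
sin φ₂ = sin φ₁ cos δ + cos φ₁ sin δ cos θ = (-0.1810)(0.7152) + (0.9835)(0.6989)(0.3007) = 0.0772, so φ₂ = 4.43°.
Δλ = atan2(sin θ sin δ cos φ₁, cos δ − sin φ₁ sin φ₂) = atan2(-0.6555, 0.7292) = -41.953°.
λ₂ = -39.730° − 41.953° = -81.68°.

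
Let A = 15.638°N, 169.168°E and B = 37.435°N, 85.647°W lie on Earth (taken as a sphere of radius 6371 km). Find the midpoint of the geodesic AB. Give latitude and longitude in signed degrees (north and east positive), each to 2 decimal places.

39.20°, -145.41°

The central angle between A and B is δ = 1.6072 rad.
With f = 0.5, the slerp weights are sin((1−f)δ)/sin δ = 0.7204 and sin(fδ)/sin δ = 0.7204.
Weighted sum of the unit vectors: (0.7204)·(-0.9458,0.1810,0.2696) + (0.7204)·(0.0603,-0.7918,0.6079) = (-0.6379, -0.4400, 0.6321).
Converting back: φ = atan2(z, √(x²+y²)) = 39.20°, λ = atan2(y, x) = -145.41°.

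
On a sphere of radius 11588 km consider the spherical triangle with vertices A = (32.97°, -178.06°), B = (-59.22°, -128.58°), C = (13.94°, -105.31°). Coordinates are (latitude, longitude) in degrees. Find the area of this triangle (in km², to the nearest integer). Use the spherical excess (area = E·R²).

144244800 km²

Side lengths (central angles): a = 1.3188, b = 1.1890, c = 1.7605 rad; semiperimeter s = 2.1342.
By l'Huilier's theorem, tan(E/4) = √[tan(s/2) tan((s−a)/2) tan((s−b)/2) tan((s−c)/2)], giving spherical excess E = 1.0742 rad.
Area = E·R² = 1.0742 × (11588)² ≈ 144244800 km².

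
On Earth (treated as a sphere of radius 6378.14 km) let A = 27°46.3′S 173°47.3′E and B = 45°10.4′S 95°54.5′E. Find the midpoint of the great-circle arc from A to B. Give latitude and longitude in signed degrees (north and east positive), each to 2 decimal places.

-43.42°, 140.07°

Central angle δ = 1.0912 rad. Interpolating on the sphere with fraction f = 0.5:
P = [sin((1−f)δ)·A + sin(fδ)·B] / sin δ = 0.5849·A + 0.5849·B in Cartesian coordinates,
giving P = (-0.5569, 0.4662, -0.6874), i.e. latitude -43.42°, longitude 140.07°.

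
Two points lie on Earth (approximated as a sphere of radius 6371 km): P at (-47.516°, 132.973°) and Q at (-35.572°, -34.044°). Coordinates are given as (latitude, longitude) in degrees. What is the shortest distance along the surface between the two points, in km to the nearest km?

Let φ₁ = -0.8293 rad, φ₂ = -0.6208 rad, and Δλ = -2.9150 rad.
cos c = sin φ₁ sin φ₂ + cos φ₁ cos φ₂ cos Δλ = (-0.7375)(-0.5817) + (0.6754)(0.8134)(-0.9744) = -0.10630,
so c = arccos(-0.10630) = 1.67730 rad.
Distance = R·c = 6371 × 1.6773 ≈ 10686 km.

10686 km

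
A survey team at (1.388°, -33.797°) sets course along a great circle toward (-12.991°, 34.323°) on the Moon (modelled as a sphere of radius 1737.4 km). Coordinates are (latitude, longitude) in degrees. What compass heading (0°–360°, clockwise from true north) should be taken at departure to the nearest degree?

104°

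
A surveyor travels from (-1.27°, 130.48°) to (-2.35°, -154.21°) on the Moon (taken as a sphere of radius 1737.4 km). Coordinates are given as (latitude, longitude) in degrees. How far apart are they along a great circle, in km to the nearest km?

2283 km

Let φ₁ = -0.0222 rad, φ₂ = -0.0410 rad, and Δλ = 1.3144 rad.
cos c = sin φ₁ sin φ₂ + cos φ₁ cos φ₂ cos Δλ = (-0.0222)(-0.0410) + (0.9998)(0.9992)(0.2536) = 0.25422,
so c = arccos(0.25422) = 1.31375 rad.
Distance = R·c = 1737.4 × 1.3138 ≈ 2283 km.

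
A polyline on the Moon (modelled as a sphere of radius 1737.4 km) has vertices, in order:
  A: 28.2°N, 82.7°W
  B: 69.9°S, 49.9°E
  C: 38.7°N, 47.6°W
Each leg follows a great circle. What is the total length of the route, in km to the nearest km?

Leg A→B: central angle 2.2768 rad, distance 3955.7 km.
Leg B→C: central angle 2.2423 rad, distance 3895.8 km.
Total: 3955.7 + 3895.8 ≈ 7851 km.

7851 km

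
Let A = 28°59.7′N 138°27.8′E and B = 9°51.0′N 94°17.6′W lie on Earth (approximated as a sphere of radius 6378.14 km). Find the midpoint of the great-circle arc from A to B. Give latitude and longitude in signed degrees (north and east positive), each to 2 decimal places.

38.24°, -151.08°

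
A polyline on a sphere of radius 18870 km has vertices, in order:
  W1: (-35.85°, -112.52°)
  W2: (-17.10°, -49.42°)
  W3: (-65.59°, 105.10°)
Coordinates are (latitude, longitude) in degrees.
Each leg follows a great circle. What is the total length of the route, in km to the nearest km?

50581 km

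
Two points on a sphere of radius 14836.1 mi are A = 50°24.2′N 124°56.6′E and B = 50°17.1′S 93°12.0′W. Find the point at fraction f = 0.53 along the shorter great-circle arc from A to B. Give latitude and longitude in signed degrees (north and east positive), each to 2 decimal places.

-3.50°, -161.03°

Central angle δ = 2.7215 rad. Interpolating on the sphere with fraction f = 0.53:
P = [sin((1−f)δ)·A + sin(fδ)·B] / sin δ = 2.3481·A + 2.4315·B in Cartesian coordinates,
giving P = (-0.9439, -0.3244, -0.0610), i.e. latitude -3.50°, longitude -161.03°.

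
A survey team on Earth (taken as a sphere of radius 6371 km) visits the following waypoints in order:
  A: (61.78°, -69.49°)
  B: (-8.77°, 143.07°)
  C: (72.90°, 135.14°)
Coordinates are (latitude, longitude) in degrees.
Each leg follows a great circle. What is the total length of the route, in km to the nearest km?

Leg A→B: central angle 2.1273 rad, distance 13553.1 km.
Leg B→C: central angle 1.4282 rad, distance 9099.2 km.
Total: 13553.1 + 9099.2 ≈ 22652 km.

22652 km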